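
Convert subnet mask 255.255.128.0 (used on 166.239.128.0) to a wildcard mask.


Subnet mask: 255.255.128.0
Wildcard = 255.255.255.255 - subnet mask
255 - 255 = 0
255 - 255 = 0
255 - 128 = 127
255 - 0 = 255
Wildcard: 0.0.127.255


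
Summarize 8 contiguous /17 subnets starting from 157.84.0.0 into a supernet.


Original prefix: /17
Number of subnets: 8 = 2^3
New prefix = 17 - 3 = 14
Supernet: 157.84.0.0/14


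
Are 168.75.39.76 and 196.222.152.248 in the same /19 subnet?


Mask: 255.255.224.0
168.75.39.76 AND mask = 168.75.32.0
196.222.152.248 AND mask = 196.222.128.0
No, different subnets (168.75.32.0 vs 196.222.128.0)


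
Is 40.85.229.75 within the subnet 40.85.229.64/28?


Subnet network: 40.85.229.64
Test IP AND mask: 40.85.229.64
Yes, 40.85.229.75 is in 40.85.229.64/28


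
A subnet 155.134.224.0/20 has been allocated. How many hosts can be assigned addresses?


Host bits = 32 - 20 = 12
Total addresses = 2^12 = 4096
Usable = total - 2 (network and broadcast)
Usable hosts: 4094


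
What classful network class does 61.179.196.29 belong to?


First octet: 61
Binary: 00111101
0xxxxxxx -> Class A (1-126)
Class A, default mask 255.0.0.0 (/8)


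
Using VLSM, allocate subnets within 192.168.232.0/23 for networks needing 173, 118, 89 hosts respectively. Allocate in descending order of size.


173 hosts -> /24 (254 usable): 192.168.232.0/24
118 hosts -> /25 (126 usable): 192.168.233.0/25
89 hosts -> /25 (126 usable): 192.168.233.128/25
Allocation: 192.168.232.0/24 (173 hosts, 254 usable); 192.168.233.0/25 (118 hosts, 126 usable); 192.168.233.128/25 (89 hosts, 126 usable)


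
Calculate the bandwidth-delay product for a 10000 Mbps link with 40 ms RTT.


BDP = bandwidth * RTT
= 10000 Mbps * 40 ms
= 10000 * 1e6 * 40 / 1000 bits
= 400000000 bits
= 50000000 bytes
= 48828.125 KB
BDP = 400000000 bits (50000000 bytes)


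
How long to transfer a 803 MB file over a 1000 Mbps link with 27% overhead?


Effective throughput = 1000 * (1 - 27/100) = 730 Mbps
File size in Mb = 803 * 8 = 6424 Mb
Time = 6424 / 730
Time = 8.8 seconds


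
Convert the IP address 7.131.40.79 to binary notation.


7 = 00000111
131 = 10000011
40 = 00101000
79 = 01001111
Binary: 00000111.10000011.00101000.01001111


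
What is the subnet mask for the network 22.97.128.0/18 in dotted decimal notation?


/18 means 18 network bits, 14 host bits
Binary: 11111111111111111100000000000000
Mask: 255.255.192.0


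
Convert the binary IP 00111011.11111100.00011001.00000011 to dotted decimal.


00111011 = 59
11111100 = 252
00011001 = 25
00000011 = 3
IP: 59.252.25.3


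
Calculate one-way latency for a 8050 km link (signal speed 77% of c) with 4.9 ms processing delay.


Speed = 0.77 * 3e5 km/s = 231000 km/s
Propagation delay = 8050 / 231000 = 0.0348 s = 34.8485 ms
Processing delay = 4.9 ms
Total one-way latency = 39.7485 ms


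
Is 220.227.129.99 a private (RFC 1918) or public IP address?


RFC 1918 private ranges:
  10.0.0.0/8 (10.0.0.0 - 10.255.255.255)
  172.16.0.0/12 (172.16.0.0 - 172.31.255.255)
  192.168.0.0/16 (192.168.0.0 - 192.168.255.255)
Public (not in any RFC 1918 range)


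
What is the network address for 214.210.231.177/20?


IP:   11010110.11010010.11100111.10110001
Mask: 11111111.11111111.11110000.00000000
AND operation:
Net:  11010110.11010010.11100000.00000000
Network: 214.210.224.0/20


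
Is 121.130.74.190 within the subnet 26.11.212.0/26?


Subnet network: 26.11.212.0
Test IP AND mask: 121.130.74.128
No, 121.130.74.190 is not in 26.11.212.0/26


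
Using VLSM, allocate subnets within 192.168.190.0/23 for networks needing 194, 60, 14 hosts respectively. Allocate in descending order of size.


194 hosts -> /24 (254 usable): 192.168.190.0/24
60 hosts -> /26 (62 usable): 192.168.191.0/26
14 hosts -> /28 (14 usable): 192.168.191.64/28
Allocation: 192.168.190.0/24 (194 hosts, 254 usable); 192.168.191.0/26 (60 hosts, 62 usable); 192.168.191.64/28 (14 hosts, 14 usable)


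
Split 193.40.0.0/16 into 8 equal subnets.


New prefix = 16 + 3 = 19
Each subnet has 8192 addresses
  193.40.0.0/19
  193.40.32.0/19
  193.40.64.0/19
  193.40.96.0/19
  193.40.128.0/19
  193.40.160.0/19
  193.40.192.0/19
  193.40.224.0/19
Subnets: 193.40.0.0/19, 193.40.32.0/19, 193.40.64.0/19, 193.40.96.0/19, 193.40.128.0/19, 193.40.160.0/19, 193.40.192.0/19, 193.40.224.0/19


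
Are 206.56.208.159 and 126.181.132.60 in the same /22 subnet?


Mask: 255.255.252.0
206.56.208.159 AND mask = 206.56.208.0
126.181.132.60 AND mask = 126.181.132.0
No, different subnets (206.56.208.0 vs 126.181.132.0)


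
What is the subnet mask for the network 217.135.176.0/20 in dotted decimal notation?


/20 means 20 network bits, 12 host bits
Binary: 11111111111111111111000000000000
Mask: 255.255.240.0


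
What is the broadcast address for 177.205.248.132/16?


Network: 177.205.0.0/16
Host bits = 16
Set all host bits to 1:
Broadcast: 177.205.255.255


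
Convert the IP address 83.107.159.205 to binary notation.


83 = 01010011
107 = 01101011
159 = 10011111
205 = 11001101
Binary: 01010011.01101011.10011111.11001101


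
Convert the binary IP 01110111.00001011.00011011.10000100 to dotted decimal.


01110111 = 119
00001011 = 11
00011011 = 27
10000100 = 132
IP: 119.11.27.132


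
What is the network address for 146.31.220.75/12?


IP:   10010010.00011111.11011100.01001011
Mask: 11111111.11110000.00000000.00000000
AND operation:
Net:  10010010.00010000.00000000.00000000
Network: 146.16.0.0/12


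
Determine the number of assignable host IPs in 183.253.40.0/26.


Host bits = 32 - 26 = 6
Total addresses = 2^6 = 64
Usable = total - 2 (network and broadcast)
Usable hosts: 62


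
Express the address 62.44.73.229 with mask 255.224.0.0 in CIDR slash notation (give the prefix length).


Binary: 11111111.11100000.00000000.00000000
Count leading 1s
Prefix: /11


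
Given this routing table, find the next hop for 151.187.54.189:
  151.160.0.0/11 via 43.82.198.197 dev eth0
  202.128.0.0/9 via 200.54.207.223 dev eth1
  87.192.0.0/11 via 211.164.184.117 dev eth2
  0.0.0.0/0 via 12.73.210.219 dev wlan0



Longest prefix match for 151.187.54.189:
  /11 151.160.0.0: MATCH
  /9 202.128.0.0: no
  /11 87.192.0.0: no
  /0 0.0.0.0: MATCH
Selected: next-hop 43.82.198.197 via eth0 (matched /11)


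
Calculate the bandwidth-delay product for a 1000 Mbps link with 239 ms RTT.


BDP = bandwidth * RTT
= 1000 Mbps * 239 ms
= 1000 * 1e6 * 239 / 1000 bits
= 239000000 bits
= 29875000 bytes
= 29174.8047 KB
BDP = 239000000 bits (29875000 bytes)


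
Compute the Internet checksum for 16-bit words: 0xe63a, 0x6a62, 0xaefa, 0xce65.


Sum all words (with carry folding):
+ 0xe63a = 0xe63a
+ 0x6a62 = 0x509d
+ 0xaefa = 0xff97
+ 0xce65 = 0xcdfd
One's complement: ~0xcdfd
Checksum = 0x3202


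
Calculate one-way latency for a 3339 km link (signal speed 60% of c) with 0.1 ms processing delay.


Speed = 0.6 * 3e5 km/s = 180000 km/s
Propagation delay = 3339 / 180000 = 0.0186 s = 18.55 ms
Processing delay = 0.1 ms
Total one-way latency = 18.65 ms


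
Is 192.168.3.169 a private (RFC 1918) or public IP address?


RFC 1918 private ranges:
  10.0.0.0/8 (10.0.0.0 - 10.255.255.255)
  172.16.0.0/12 (172.16.0.0 - 172.31.255.255)
  192.168.0.0/16 (192.168.0.0 - 192.168.255.255)
Private (in 192.168.0.0/16)


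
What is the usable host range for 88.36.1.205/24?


Network: 88.36.1.0
Broadcast: 88.36.1.255
First usable = network + 1
Last usable = broadcast - 1
Range: 88.36.1.1 to 88.36.1.254


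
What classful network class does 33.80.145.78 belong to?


First octet: 33
Binary: 00100001
0xxxxxxx -> Class A (1-126)
Class A, default mask 255.0.0.0 (/8)


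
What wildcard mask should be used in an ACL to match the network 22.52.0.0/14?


Subnet mask: 255.252.0.0
Wildcard = 255.255.255.255 - subnet mask
255 - 255 = 0
255 - 252 = 3
255 - 0 = 255
255 - 0 = 255
Wildcard: 0.3.255.255


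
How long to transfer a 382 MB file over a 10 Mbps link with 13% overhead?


Effective throughput = 10 * (1 - 13/100) = 8.7 Mbps
File size in Mb = 382 * 8 = 3056 Mb
Time = 3056 / 8.7
Time = 351.2644 seconds


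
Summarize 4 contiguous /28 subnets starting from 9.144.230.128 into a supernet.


Original prefix: /28
Number of subnets: 4 = 2^2
New prefix = 28 - 2 = 26
Supernet: 9.144.230.128/26


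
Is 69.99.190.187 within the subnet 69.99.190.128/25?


Subnet network: 69.99.190.128
Test IP AND mask: 69.99.190.128
Yes, 69.99.190.187 is in 69.99.190.128/25


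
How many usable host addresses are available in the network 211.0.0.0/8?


Host bits = 32 - 8 = 24
Total addresses = 2^24 = 16777216
Usable = total - 2 (network and broadcast)
Usable hosts: 16777214


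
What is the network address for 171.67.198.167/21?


IP:   10101011.01000011.11000110.10100111
Mask: 11111111.11111111.11111000.00000000
AND operation:
Net:  10101011.01000011.11000000.00000000
Network: 171.67.192.0/21


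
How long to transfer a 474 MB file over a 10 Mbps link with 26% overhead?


Effective throughput = 10 * (1 - 26/100) = 7.4 Mbps
File size in Mb = 474 * 8 = 3792 Mb
Time = 3792 / 7.4
Time = 512.4324 seconds


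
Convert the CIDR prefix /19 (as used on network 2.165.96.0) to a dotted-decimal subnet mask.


/19 means 19 network bits, 13 host bits
Binary: 11111111111111111110000000000000
Mask: 255.255.224.0


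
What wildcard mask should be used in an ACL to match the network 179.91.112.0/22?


Subnet mask: 255.255.252.0
Wildcard = 255.255.255.255 - subnet mask
255 - 255 = 0
255 - 255 = 0
255 - 252 = 3
255 - 0 = 255
Wildcard: 0.0.3.255


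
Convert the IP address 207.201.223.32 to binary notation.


207 = 11001111
201 = 11001001
223 = 11011111
32 = 00100000
Binary: 11001111.11001001.11011111.00100000


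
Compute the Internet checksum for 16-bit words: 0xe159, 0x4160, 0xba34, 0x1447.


Sum all words (with carry folding):
+ 0xe159 = 0xe159
+ 0x4160 = 0x22ba
+ 0xba34 = 0xdcee
+ 0x1447 = 0xf135
One's complement: ~0xf135
Checksum = 0x0eca


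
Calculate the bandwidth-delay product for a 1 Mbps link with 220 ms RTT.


BDP = bandwidth * RTT
= 1 Mbps * 220 ms
= 1 * 1e6 * 220 / 1000 bits
= 220000 bits
= 27500 bytes
= 26.8555 KB
BDP = 220000 bits (27500 bytes)


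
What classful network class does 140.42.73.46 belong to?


First octet: 140
Binary: 10001100
10xxxxxx -> Class B (128-191)
Class B, default mask 255.255.0.0 (/16)


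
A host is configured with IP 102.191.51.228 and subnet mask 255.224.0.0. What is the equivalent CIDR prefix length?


Binary: 11111111.11100000.00000000.00000000
Count leading 1s
Prefix: /11


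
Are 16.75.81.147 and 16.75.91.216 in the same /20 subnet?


Mask: 255.255.240.0
16.75.81.147 AND mask = 16.75.80.0
16.75.91.216 AND mask = 16.75.80.0
Yes, same subnet (16.75.80.0)


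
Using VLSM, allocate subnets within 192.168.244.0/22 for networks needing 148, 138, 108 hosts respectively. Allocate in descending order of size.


148 hosts -> /24 (254 usable): 192.168.244.0/24
138 hosts -> /24 (254 usable): 192.168.245.0/24
108 hosts -> /25 (126 usable): 192.168.246.0/25
Allocation: 192.168.244.0/24 (148 hosts, 254 usable); 192.168.245.0/24 (138 hosts, 254 usable); 192.168.246.0/25 (108 hosts, 126 usable)


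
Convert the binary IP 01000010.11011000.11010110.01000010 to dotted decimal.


01000010 = 66
11011000 = 216
11010110 = 214
01000010 = 66
IP: 66.216.214.66


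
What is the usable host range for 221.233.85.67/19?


Network: 221.233.64.0
Broadcast: 221.233.95.255
First usable = network + 1
Last usable = broadcast - 1
Range: 221.233.64.1 to 221.233.95.254


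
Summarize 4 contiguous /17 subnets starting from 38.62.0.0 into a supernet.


Original prefix: /17
Number of subnets: 4 = 2^2
New prefix = 17 - 2 = 15
Supernet: 38.62.0.0/15


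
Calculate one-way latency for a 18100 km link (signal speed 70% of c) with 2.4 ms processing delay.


Speed = 0.7 * 3e5 km/s = 210000 km/s
Propagation delay = 18100 / 210000 = 0.0862 s = 86.1905 ms
Processing delay = 2.4 ms
Total one-way latency = 88.5905 ms


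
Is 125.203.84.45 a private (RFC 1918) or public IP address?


RFC 1918 private ranges:
  10.0.0.0/8 (10.0.0.0 - 10.255.255.255)
  172.16.0.0/12 (172.16.0.0 - 172.31.255.255)
  192.168.0.0/16 (192.168.0.0 - 192.168.255.255)
Public (not in any RFC 1918 range)


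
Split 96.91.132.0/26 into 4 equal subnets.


New prefix = 26 + 2 = 28
Each subnet has 16 addresses
  96.91.132.0/28
  96.91.132.16/28
  96.91.132.32/28
  96.91.132.48/28
Subnets: 96.91.132.0/28, 96.91.132.16/28, 96.91.132.32/28, 96.91.132.48/28


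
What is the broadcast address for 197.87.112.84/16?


Network: 197.87.0.0/16
Host bits = 16
Set all host bits to 1:
Broadcast: 197.87.255.255


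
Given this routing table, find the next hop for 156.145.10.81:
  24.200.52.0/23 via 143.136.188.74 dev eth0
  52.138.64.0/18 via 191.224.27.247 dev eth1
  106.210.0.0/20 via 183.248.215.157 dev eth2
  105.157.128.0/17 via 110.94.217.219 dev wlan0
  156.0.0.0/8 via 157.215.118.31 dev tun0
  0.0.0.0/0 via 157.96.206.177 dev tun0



Longest prefix match for 156.145.10.81:
  /23 24.200.52.0: no
  /18 52.138.64.0: no
  /20 106.210.0.0: no
  /17 105.157.128.0: no
  /8 156.0.0.0: MATCH
  /0 0.0.0.0: MATCH
Selected: next-hop 157.215.118.31 via tun0 (matched /8)


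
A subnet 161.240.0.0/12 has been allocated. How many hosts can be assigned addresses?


Host bits = 32 - 12 = 20
Total addresses = 2^20 = 1048576
Usable = total - 2 (network and broadcast)
Usable hosts: 1048574


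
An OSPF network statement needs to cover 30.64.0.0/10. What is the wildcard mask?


Subnet mask: 255.192.0.0
Wildcard = 255.255.255.255 - subnet mask
255 - 255 = 0
255 - 192 = 63
255 - 0 = 255
255 - 0 = 255
Wildcard: 0.63.255.255


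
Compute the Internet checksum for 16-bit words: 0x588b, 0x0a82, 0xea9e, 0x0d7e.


Sum all words (with carry folding):
+ 0x588b = 0x588b
+ 0x0a82 = 0x630d
+ 0xea9e = 0x4dac
+ 0x0d7e = 0x5b2a
One's complement: ~0x5b2a
Checksum = 0xa4d5


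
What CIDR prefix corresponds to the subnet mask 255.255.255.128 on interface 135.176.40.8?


Binary: 11111111.11111111.11111111.10000000
Count leading 1s
Prefix: /25


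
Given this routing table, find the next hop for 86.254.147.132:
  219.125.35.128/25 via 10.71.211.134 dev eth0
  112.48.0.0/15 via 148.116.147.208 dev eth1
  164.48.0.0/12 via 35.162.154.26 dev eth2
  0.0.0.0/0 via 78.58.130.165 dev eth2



Longest prefix match for 86.254.147.132:
  /25 219.125.35.128: no
  /15 112.48.0.0: no
  /12 164.48.0.0: no
  /0 0.0.0.0: MATCH
Selected: next-hop 78.58.130.165 via eth2 (matched /0)


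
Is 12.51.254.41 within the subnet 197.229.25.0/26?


Subnet network: 197.229.25.0
Test IP AND mask: 12.51.254.0
No, 12.51.254.41 is not in 197.229.25.0/26


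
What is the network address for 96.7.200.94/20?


IP:   01100000.00000111.11001000.01011110
Mask: 11111111.11111111.11110000.00000000
AND operation:
Net:  01100000.00000111.11000000.00000000
Network: 96.7.192.0/20


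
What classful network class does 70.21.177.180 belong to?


First octet: 70
Binary: 01000110
0xxxxxxx -> Class A (1-126)
Class A, default mask 255.0.0.0 (/8)


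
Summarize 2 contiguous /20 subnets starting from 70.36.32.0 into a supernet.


Original prefix: /20
Number of subnets: 2 = 2^1
New prefix = 20 - 1 = 19
Supernet: 70.36.32.0/19


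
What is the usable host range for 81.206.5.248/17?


Network: 81.206.0.0
Broadcast: 81.206.127.255
First usable = network + 1
Last usable = broadcast - 1
Range: 81.206.0.1 to 81.206.127.254


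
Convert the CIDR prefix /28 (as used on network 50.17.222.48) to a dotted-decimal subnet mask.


/28 means 28 network bits, 4 host bits
Binary: 11111111111111111111111111110000
Mask: 255.255.255.240


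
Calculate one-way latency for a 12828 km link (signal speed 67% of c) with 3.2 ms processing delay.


Speed = 0.67 * 3e5 km/s = 201000 km/s
Propagation delay = 12828 / 201000 = 0.0638 s = 63.8209 ms
Processing delay = 3.2 ms
Total one-way latency = 67.0209 ms


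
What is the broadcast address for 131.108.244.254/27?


Network: 131.108.244.224/27
Host bits = 5
Set all host bits to 1:
Broadcast: 131.108.244.255


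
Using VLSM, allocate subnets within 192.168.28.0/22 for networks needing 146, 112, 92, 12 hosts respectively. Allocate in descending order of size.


146 hosts -> /24 (254 usable): 192.168.28.0/24
112 hosts -> /25 (126 usable): 192.168.29.0/25
92 hosts -> /25 (126 usable): 192.168.29.128/25
12 hosts -> /28 (14 usable): 192.168.30.0/28
Allocation: 192.168.28.0/24 (146 hosts, 254 usable); 192.168.29.0/25 (112 hosts, 126 usable); 192.168.29.128/25 (92 hosts, 126 usable); 192.168.30.0/28 (12 hosts, 14 usable)


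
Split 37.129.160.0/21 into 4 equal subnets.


New prefix = 21 + 2 = 23
Each subnet has 512 addresses
  37.129.160.0/23
  37.129.162.0/23
  37.129.164.0/23
  37.129.166.0/23
Subnets: 37.129.160.0/23, 37.129.162.0/23, 37.129.164.0/23, 37.129.166.0/23


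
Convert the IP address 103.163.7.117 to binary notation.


103 = 01100111
163 = 10100011
7 = 00000111
117 = 01110101
Binary: 01100111.10100011.00000111.01110101


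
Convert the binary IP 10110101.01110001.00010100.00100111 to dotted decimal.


10110101 = 181
01110001 = 113
00010100 = 20
00100111 = 39
IP: 181.113.20.39


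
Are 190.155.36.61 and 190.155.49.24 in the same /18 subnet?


Mask: 255.255.192.0
190.155.36.61 AND mask = 190.155.0.0
190.155.49.24 AND mask = 190.155.0.0
Yes, same subnet (190.155.0.0)


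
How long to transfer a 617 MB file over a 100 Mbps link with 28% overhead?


Effective throughput = 100 * (1 - 28/100) = 72 Mbps
File size in Mb = 617 * 8 = 4936 Mb
Time = 4936 / 72
Time = 68.5556 seconds


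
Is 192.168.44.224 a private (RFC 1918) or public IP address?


RFC 1918 private ranges:
  10.0.0.0/8 (10.0.0.0 - 10.255.255.255)
  172.16.0.0/12 (172.16.0.0 - 172.31.255.255)
  192.168.0.0/16 (192.168.0.0 - 192.168.255.255)
Private (in 192.168.0.0/16)


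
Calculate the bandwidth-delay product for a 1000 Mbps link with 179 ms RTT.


BDP = bandwidth * RTT
= 1000 Mbps * 179 ms
= 1000 * 1e6 * 179 / 1000 bits
= 179000000 bits
= 22375000 bytes
= 21850.5859 KB
BDP = 179000000 bits (22375000 bytes)


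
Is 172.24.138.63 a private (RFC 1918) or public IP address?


RFC 1918 private ranges:
  10.0.0.0/8 (10.0.0.0 - 10.255.255.255)
  172.16.0.0/12 (172.16.0.0 - 172.31.255.255)
  192.168.0.0/16 (192.168.0.0 - 192.168.255.255)
Private (in 172.16.0.0/12)


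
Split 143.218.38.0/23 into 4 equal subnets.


New prefix = 23 + 2 = 25
Each subnet has 128 addresses
  143.218.38.0/25
  143.218.38.128/25
  143.218.39.0/25
  143.218.39.128/25
Subnets: 143.218.38.0/25, 143.218.38.128/25, 143.218.39.0/25, 143.218.39.128/25


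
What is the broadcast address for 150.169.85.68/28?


Network: 150.169.85.64/28
Host bits = 4
Set all host bits to 1:
Broadcast: 150.169.85.79


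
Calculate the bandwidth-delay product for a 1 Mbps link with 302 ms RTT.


BDP = bandwidth * RTT
= 1 Mbps * 302 ms
= 1 * 1e6 * 302 / 1000 bits
= 302000 bits
= 37750 bytes
= 36.8652 KB
BDP = 302000 bits (37750 bytes)


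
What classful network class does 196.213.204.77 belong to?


First octet: 196
Binary: 11000100
110xxxxx -> Class C (192-223)
Class C, default mask 255.255.255.0 (/24)


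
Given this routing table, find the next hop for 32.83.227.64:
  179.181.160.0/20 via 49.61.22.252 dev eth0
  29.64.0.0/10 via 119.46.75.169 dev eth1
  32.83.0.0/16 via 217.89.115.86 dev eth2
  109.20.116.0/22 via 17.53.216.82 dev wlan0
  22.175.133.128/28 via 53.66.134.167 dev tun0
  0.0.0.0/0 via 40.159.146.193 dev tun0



Longest prefix match for 32.83.227.64:
  /20 179.181.160.0: no
  /10 29.64.0.0: no
  /16 32.83.0.0: MATCH
  /22 109.20.116.0: no
  /28 22.175.133.128: no
  /0 0.0.0.0: MATCH
Selected: next-hop 217.89.115.86 via eth2 (matched /16)


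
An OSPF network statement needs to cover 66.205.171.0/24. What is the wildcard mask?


Subnet mask: 255.255.255.0
Wildcard = 255.255.255.255 - subnet mask
255 - 255 = 0
255 - 255 = 0
255 - 255 = 0
255 - 0 = 255
Wildcard: 0.0.0.255


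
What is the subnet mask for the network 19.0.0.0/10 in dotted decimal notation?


/10 means 10 network bits, 22 host bits
Binary: 11111111110000000000000000000000
Mask: 255.192.0.0


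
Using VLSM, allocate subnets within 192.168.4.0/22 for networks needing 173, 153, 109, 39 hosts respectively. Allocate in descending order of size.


173 hosts -> /24 (254 usable): 192.168.4.0/24
153 hosts -> /24 (254 usable): 192.168.5.0/24
109 hosts -> /25 (126 usable): 192.168.6.0/25
39 hosts -> /26 (62 usable): 192.168.6.128/26
Allocation: 192.168.4.0/24 (173 hosts, 254 usable); 192.168.5.0/24 (153 hosts, 254 usable); 192.168.6.0/25 (109 hosts, 126 usable); 192.168.6.128/26 (39 hosts, 62 usable)


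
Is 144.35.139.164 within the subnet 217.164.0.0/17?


Subnet network: 217.164.0.0
Test IP AND mask: 144.35.128.0
No, 144.35.139.164 is not in 217.164.0.0/17


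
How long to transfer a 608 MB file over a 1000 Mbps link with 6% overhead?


Effective throughput = 1000 * (1 - 6/100) = 940 Mbps
File size in Mb = 608 * 8 = 4864 Mb
Time = 4864 / 940
Time = 5.1745 seconds


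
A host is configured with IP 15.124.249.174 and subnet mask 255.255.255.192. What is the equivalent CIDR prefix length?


Binary: 11111111.11111111.11111111.11000000
Count leading 1s
Prefix: /26


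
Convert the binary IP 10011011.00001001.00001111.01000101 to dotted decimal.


10011011 = 155
00001001 = 9
00001111 = 15
01000101 = 69
IP: 155.9.15.69


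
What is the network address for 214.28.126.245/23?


IP:   11010110.00011100.01111110.11110101
Mask: 11111111.11111111.11111110.00000000
AND operation:
Net:  11010110.00011100.01111110.00000000
Network: 214.28.126.0/23


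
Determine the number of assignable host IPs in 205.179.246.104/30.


Host bits = 32 - 30 = 2
Total addresses = 2^2 = 4
Usable = total - 2 (network and broadcast)
Usable hosts: 2


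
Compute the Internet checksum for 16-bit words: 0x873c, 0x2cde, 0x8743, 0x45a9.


Sum all words (with carry folding):
+ 0x873c = 0x873c
+ 0x2cde = 0xb41a
+ 0x8743 = 0x3b5e
+ 0x45a9 = 0x8107
One's complement: ~0x8107
Checksum = 0x7ef8


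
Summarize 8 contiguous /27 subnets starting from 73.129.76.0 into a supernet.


Original prefix: /27
Number of subnets: 8 = 2^3
New prefix = 27 - 3 = 24
Supernet: 73.129.76.0/24


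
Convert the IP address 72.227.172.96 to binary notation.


72 = 01001000
227 = 11100011
172 = 10101100
96 = 01100000
Binary: 01001000.11100011.10101100.01100000


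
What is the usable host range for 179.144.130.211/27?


Network: 179.144.130.192
Broadcast: 179.144.130.223
First usable = network + 1
Last usable = broadcast - 1
Range: 179.144.130.193 to 179.144.130.222


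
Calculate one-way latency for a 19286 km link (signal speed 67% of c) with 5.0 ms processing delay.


Speed = 0.67 * 3e5 km/s = 201000 km/s
Propagation delay = 19286 / 201000 = 0.096 s = 95.9502 ms
Processing delay = 5.0 ms
Total one-way latency = 100.9502 ms


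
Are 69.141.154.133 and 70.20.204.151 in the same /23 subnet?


Mask: 255.255.254.0
69.141.154.133 AND mask = 69.141.154.0
70.20.204.151 AND mask = 70.20.204.0
No, different subnets (69.141.154.0 vs 70.20.204.0)


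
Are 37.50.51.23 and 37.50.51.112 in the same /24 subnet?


Mask: 255.255.255.0
37.50.51.23 AND mask = 37.50.51.0
37.50.51.112 AND mask = 37.50.51.0
Yes, same subnet (37.50.51.0)


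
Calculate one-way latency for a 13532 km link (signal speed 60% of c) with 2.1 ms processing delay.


Speed = 0.6 * 3e5 km/s = 180000 km/s
Propagation delay = 13532 / 180000 = 0.0752 s = 75.1778 ms
Processing delay = 2.1 ms
Total one-way latency = 77.2778 ms


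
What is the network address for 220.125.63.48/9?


IP:   11011100.01111101.00111111.00110000
Mask: 11111111.10000000.00000000.00000000
AND operation:
Net:  11011100.00000000.00000000.00000000
Network: 220.0.0.0/9


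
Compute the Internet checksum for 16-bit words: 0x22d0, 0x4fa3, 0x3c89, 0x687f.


Sum all words (with carry folding):
+ 0x22d0 = 0x22d0
+ 0x4fa3 = 0x7273
+ 0x3c89 = 0xaefc
+ 0x687f = 0x177c
One's complement: ~0x177c
Checksum = 0xe883


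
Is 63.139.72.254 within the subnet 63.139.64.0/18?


Subnet network: 63.139.64.0
Test IP AND mask: 63.139.64.0
Yes, 63.139.72.254 is in 63.139.64.0/18


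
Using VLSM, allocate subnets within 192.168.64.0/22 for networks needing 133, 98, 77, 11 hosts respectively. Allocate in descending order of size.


133 hosts -> /24 (254 usable): 192.168.64.0/24
98 hosts -> /25 (126 usable): 192.168.65.0/25
77 hosts -> /25 (126 usable): 192.168.65.128/25
11 hosts -> /28 (14 usable): 192.168.66.0/28
Allocation: 192.168.64.0/24 (133 hosts, 254 usable); 192.168.65.0/25 (98 hosts, 126 usable); 192.168.65.128/25 (77 hosts, 126 usable); 192.168.66.0/28 (11 hosts, 14 usable)


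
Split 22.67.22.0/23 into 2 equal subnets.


New prefix = 23 + 1 = 24
Each subnet has 256 addresses
  22.67.22.0/24
  22.67.23.0/24
Subnets: 22.67.22.0/24, 22.67.23.0/24


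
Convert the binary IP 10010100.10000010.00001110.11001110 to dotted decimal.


10010100 = 148
10000010 = 130
00001110 = 14
11001110 = 206
IP: 148.130.14.206


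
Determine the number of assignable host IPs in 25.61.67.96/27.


Host bits = 32 - 27 = 5
Total addresses = 2^5 = 32
Usable = total - 2 (network and broadcast)
Usable hosts: 30


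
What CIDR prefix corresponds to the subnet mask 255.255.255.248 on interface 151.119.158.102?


Binary: 11111111.11111111.11111111.11111000
Count leading 1s
Prefix: /29


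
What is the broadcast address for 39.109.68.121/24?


Network: 39.109.68.0/24
Host bits = 8
Set all host bits to 1:
Broadcast: 39.109.68.255


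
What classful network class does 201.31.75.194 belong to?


First octet: 201
Binary: 11001001
110xxxxx -> Class C (192-223)
Class C, default mask 255.255.255.0 (/24)


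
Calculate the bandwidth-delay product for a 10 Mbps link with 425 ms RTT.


BDP = bandwidth * RTT
= 10 Mbps * 425 ms
= 10 * 1e6 * 425 / 1000 bits
= 4250000 bits
= 531250 bytes
= 518.7988 KB
BDP = 4250000 bits (531250 bytes)


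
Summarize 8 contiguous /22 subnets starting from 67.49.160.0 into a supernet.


Original prefix: /22
Number of subnets: 8 = 2^3
New prefix = 22 - 3 = 19
Supernet: 67.49.160.0/19


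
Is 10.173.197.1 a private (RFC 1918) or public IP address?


RFC 1918 private ranges:
  10.0.0.0/8 (10.0.0.0 - 10.255.255.255)
  172.16.0.0/12 (172.16.0.0 - 172.31.255.255)
  192.168.0.0/16 (192.168.0.0 - 192.168.255.255)
Private (in 10.0.0.0/8)


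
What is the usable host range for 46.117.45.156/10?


Network: 46.64.0.0
Broadcast: 46.127.255.255
First usable = network + 1
Last usable = broadcast - 1
Range: 46.64.0.1 to 46.127.255.254


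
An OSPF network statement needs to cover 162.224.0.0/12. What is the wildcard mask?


Subnet mask: 255.240.0.0
Wildcard = 255.255.255.255 - subnet mask
255 - 255 = 0
255 - 240 = 15
255 - 0 = 255
255 - 0 = 255
Wildcard: 0.15.255.255


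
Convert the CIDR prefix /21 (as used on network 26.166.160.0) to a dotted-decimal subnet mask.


/21 means 21 network bits, 11 host bits
Binary: 11111111111111111111100000000000
Mask: 255.255.248.0


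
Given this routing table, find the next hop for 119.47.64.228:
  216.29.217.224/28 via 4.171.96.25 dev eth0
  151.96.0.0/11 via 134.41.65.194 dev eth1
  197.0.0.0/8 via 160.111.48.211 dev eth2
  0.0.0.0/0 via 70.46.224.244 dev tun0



Longest prefix match for 119.47.64.228:
  /28 216.29.217.224: no
  /11 151.96.0.0: no
  /8 197.0.0.0: no
  /0 0.0.0.0: MATCH
Selected: next-hop 70.46.224.244 via tun0 (matched /0)


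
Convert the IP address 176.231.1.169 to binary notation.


176 = 10110000
231 = 11100111
1 = 00000001
169 = 10101001
Binary: 10110000.11100111.00000001.10101001


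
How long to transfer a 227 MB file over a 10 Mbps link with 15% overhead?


Effective throughput = 10 * (1 - 15/100) = 8.5 Mbps
File size in Mb = 227 * 8 = 1816 Mb
Time = 1816 / 8.5
Time = 213.6471 seconds


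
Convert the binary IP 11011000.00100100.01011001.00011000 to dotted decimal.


11011000 = 216
00100100 = 36
01011001 = 89
00011000 = 24
IP: 216.36.89.24


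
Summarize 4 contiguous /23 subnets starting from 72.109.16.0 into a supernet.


Original prefix: /23
Number of subnets: 4 = 2^2
New prefix = 23 - 2 = 21
Supernet: 72.109.16.0/21


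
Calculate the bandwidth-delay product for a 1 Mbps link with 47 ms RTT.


BDP = bandwidth * RTT
= 1 Mbps * 47 ms
= 1 * 1e6 * 47 / 1000 bits
= 47000 bits
= 5875 bytes
= 5.7373 KB
BDP = 47000 bits (5875 bytes)


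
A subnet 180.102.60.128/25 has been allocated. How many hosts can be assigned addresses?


Host bits = 32 - 25 = 7
Total addresses = 2^7 = 128
Usable = total - 2 (network and broadcast)
Usable hosts: 126


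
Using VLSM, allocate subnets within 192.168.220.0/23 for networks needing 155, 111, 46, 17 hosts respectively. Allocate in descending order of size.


155 hosts -> /24 (254 usable): 192.168.220.0/24
111 hosts -> /25 (126 usable): 192.168.221.0/25
46 hosts -> /26 (62 usable): 192.168.221.128/26
17 hosts -> /27 (30 usable): 192.168.221.192/27
Allocation: 192.168.220.0/24 (155 hosts, 254 usable); 192.168.221.0/25 (111 hosts, 126 usable); 192.168.221.128/26 (46 hosts, 62 usable); 192.168.221.192/27 (17 hosts, 30 usable)


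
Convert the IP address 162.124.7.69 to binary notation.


162 = 10100010
124 = 01111100
7 = 00000111
69 = 01000101
Binary: 10100010.01111100.00000111.01000101


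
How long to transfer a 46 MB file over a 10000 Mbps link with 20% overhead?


Effective throughput = 10000 * (1 - 20/100) = 8000 Mbps
File size in Mb = 46 * 8 = 368 Mb
Time = 368 / 8000
Time = 0.046 seconds


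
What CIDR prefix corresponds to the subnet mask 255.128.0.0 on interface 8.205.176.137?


Binary: 11111111.10000000.00000000.00000000
Count leading 1s
Prefix: /9


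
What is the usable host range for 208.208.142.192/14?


Network: 208.208.0.0
Broadcast: 208.211.255.255
First usable = network + 1
Last usable = broadcast - 1
Range: 208.208.0.1 to 208.211.255.254


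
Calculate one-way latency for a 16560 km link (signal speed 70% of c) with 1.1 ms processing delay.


Speed = 0.7 * 3e5 km/s = 210000 km/s
Propagation delay = 16560 / 210000 = 0.0789 s = 78.8571 ms
Processing delay = 1.1 ms
Total one-way latency = 79.9571 ms


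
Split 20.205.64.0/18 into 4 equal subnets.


New prefix = 18 + 2 = 20
Each subnet has 4096 addresses
  20.205.64.0/20
  20.205.80.0/20
  20.205.96.0/20
  20.205.112.0/20
Subnets: 20.205.64.0/20, 20.205.80.0/20, 20.205.96.0/20, 20.205.112.0/20


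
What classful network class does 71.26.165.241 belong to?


First octet: 71
Binary: 01000111
0xxxxxxx -> Class A (1-126)
Class A, default mask 255.0.0.0 (/8)


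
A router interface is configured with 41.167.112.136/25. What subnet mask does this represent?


/25 means 25 network bits, 7 host bits
Binary: 11111111111111111111111110000000
Mask: 255.255.255.128


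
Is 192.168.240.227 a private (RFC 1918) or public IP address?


RFC 1918 private ranges:
  10.0.0.0/8 (10.0.0.0 - 10.255.255.255)
  172.16.0.0/12 (172.16.0.0 - 172.31.255.255)
  192.168.0.0/16 (192.168.0.0 - 192.168.255.255)
Private (in 192.168.0.0/16)


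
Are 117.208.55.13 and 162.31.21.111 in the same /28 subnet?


Mask: 255.255.255.240
117.208.55.13 AND mask = 117.208.55.0
162.31.21.111 AND mask = 162.31.21.96
No, different subnets (117.208.55.0 vs 162.31.21.96)


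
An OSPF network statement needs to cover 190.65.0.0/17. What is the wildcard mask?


Subnet mask: 255.255.128.0
Wildcard = 255.255.255.255 - subnet mask
255 - 255 = 0
255 - 255 = 0
255 - 128 = 127
255 - 0 = 255
Wildcard: 0.0.127.255


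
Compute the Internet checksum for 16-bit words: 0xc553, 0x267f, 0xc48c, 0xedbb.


Sum all words (with carry folding):
+ 0xc553 = 0xc553
+ 0x267f = 0xebd2
+ 0xc48c = 0xb05f
+ 0xedbb = 0x9e1b
One's complement: ~0x9e1b
Checksum = 0x61e4


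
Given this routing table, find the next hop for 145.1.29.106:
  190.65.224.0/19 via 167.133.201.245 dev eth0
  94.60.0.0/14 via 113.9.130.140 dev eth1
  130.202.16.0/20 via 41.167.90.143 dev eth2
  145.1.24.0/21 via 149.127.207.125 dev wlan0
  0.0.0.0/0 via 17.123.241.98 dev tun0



Longest prefix match for 145.1.29.106:
  /19 190.65.224.0: no
  /14 94.60.0.0: no
  /20 130.202.16.0: no
  /21 145.1.24.0: MATCH
  /0 0.0.0.0: MATCH
Selected: next-hop 149.127.207.125 via wlan0 (matched /21)


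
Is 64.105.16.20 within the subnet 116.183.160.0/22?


Subnet network: 116.183.160.0
Test IP AND mask: 64.105.16.0
No, 64.105.16.20 is not in 116.183.160.0/22


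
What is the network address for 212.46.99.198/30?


IP:   11010100.00101110.01100011.11000110
Mask: 11111111.11111111.11111111.11111100
AND operation:
Net:  11010100.00101110.01100011.11000100
Network: 212.46.99.196/30


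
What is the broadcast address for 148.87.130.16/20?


Network: 148.87.128.0/20
Host bits = 12
Set all host bits to 1:
Broadcast: 148.87.143.255


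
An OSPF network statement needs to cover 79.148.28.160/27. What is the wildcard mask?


Subnet mask: 255.255.255.224
Wildcard = 255.255.255.255 - subnet mask
255 - 255 = 0
255 - 255 = 0
255 - 255 = 0
255 - 224 = 31
Wildcard: 0.0.0.31


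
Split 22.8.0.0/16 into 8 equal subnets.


New prefix = 16 + 3 = 19
Each subnet has 8192 addresses
  22.8.0.0/19
  22.8.32.0/19
  22.8.64.0/19
  22.8.96.0/19
  22.8.128.0/19
  22.8.160.0/19
  22.8.192.0/19
  22.8.224.0/19
Subnets: 22.8.0.0/19, 22.8.32.0/19, 22.8.64.0/19, 22.8.96.0/19, 22.8.128.0/19, 22.8.160.0/19, 22.8.192.0/19, 22.8.224.0/19


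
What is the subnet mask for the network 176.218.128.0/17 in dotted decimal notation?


/17 means 17 network bits, 15 host bits
Binary: 11111111111111111000000000000000
Mask: 255.255.128.0


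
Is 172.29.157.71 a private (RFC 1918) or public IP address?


RFC 1918 private ranges:
  10.0.0.0/8 (10.0.0.0 - 10.255.255.255)
  172.16.0.0/12 (172.16.0.0 - 172.31.255.255)
  192.168.0.0/16 (192.168.0.0 - 192.168.255.255)
Private (in 172.16.0.0/12)


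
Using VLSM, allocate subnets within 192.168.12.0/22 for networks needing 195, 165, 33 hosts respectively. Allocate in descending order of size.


195 hosts -> /24 (254 usable): 192.168.12.0/24
165 hosts -> /24 (254 usable): 192.168.13.0/24
33 hosts -> /26 (62 usable): 192.168.14.0/26
Allocation: 192.168.12.0/24 (195 hosts, 254 usable); 192.168.13.0/24 (165 hosts, 254 usable); 192.168.14.0/26 (33 hosts, 62 usable)


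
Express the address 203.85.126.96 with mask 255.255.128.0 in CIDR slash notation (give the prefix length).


Binary: 11111111.11111111.10000000.00000000
Count leading 1s
Prefix: /17


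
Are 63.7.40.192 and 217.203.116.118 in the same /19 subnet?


Mask: 255.255.224.0
63.7.40.192 AND mask = 63.7.32.0
217.203.116.118 AND mask = 217.203.96.0
No, different subnets (63.7.32.0 vs 217.203.96.0)


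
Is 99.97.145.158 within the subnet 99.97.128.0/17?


Subnet network: 99.97.128.0
Test IP AND mask: 99.97.128.0
Yes, 99.97.145.158 is in 99.97.128.0/17


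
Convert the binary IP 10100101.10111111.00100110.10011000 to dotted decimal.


10100101 = 165
10111111 = 191
00100110 = 38
10011000 = 152
IP: 165.191.38.152


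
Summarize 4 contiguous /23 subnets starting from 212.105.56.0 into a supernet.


Original prefix: /23
Number of subnets: 4 = 2^2
New prefix = 23 - 2 = 21
Supernet: 212.105.56.0/21


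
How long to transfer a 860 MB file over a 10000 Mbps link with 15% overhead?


Effective throughput = 10000 * (1 - 15/100) = 8500 Mbps
File size in Mb = 860 * 8 = 6880 Mb
Time = 6880 / 8500
Time = 0.8094 seconds


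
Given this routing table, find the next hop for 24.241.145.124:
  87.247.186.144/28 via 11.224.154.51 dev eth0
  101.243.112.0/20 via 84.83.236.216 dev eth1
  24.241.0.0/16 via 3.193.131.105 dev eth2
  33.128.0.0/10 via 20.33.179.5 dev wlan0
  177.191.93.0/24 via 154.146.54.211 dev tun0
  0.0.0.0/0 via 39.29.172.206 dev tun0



Longest prefix match for 24.241.145.124:
  /28 87.247.186.144: no
  /20 101.243.112.0: no
  /16 24.241.0.0: MATCH
  /10 33.128.0.0: no
  /24 177.191.93.0: no
  /0 0.0.0.0: MATCH
Selected: next-hop 3.193.131.105 via eth2 (matched /16)


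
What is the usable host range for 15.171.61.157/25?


Network: 15.171.61.128
Broadcast: 15.171.61.255
First usable = network + 1
Last usable = broadcast - 1
Range: 15.171.61.129 to 15.171.61.254


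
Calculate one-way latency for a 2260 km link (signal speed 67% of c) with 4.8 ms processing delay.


Speed = 0.67 * 3e5 km/s = 201000 km/s
Propagation delay = 2260 / 201000 = 0.0112 s = 11.2438 ms
Processing delay = 4.8 ms
Total one-way latency = 16.0438 ms


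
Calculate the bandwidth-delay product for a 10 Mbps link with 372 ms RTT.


BDP = bandwidth * RTT
= 10 Mbps * 372 ms
= 10 * 1e6 * 372 / 1000 bits
= 3720000 bits
= 465000 bytes
= 454.1016 KB
BDP = 3720000 bits (465000 bytes)


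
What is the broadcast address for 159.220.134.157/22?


Network: 159.220.132.0/22
Host bits = 10
Set all host bits to 1:
Broadcast: 159.220.135.255


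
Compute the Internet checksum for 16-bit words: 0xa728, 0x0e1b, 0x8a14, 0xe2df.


Sum all words (with carry folding):
+ 0xa728 = 0xa728
+ 0x0e1b = 0xb543
+ 0x8a14 = 0x3f58
+ 0xe2df = 0x2238
One's complement: ~0x2238
Checksum = 0xddc7


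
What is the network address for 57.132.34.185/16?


IP:   00111001.10000100.00100010.10111001
Mask: 11111111.11111111.00000000.00000000
AND operation:
Net:  00111001.10000100.00000000.00000000
Network: 57.132.0.0/16


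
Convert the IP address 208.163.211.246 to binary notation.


208 = 11010000
163 = 10100011
211 = 11010011
246 = 11110110
Binary: 11010000.10100011.11010011.11110110


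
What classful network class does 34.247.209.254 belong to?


First octet: 34
Binary: 00100010
0xxxxxxx -> Class A (1-126)
Class A, default mask 255.0.0.0 (/8)


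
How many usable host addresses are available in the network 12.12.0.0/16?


Host bits = 32 - 16 = 16
Total addresses = 2^16 = 65536
Usable = total - 2 (network and broadcast)
Usable hosts: 65534


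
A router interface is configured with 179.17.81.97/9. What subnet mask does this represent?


/9 means 9 network bits, 23 host bits
Binary: 11111111100000000000000000000000
Mask: 255.128.0.0


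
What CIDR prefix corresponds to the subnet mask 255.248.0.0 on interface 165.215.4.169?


Binary: 11111111.11111000.00000000.00000000
Count leading 1s
Prefix: /13


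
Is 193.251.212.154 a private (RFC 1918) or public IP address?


RFC 1918 private ranges:
  10.0.0.0/8 (10.0.0.0 - 10.255.255.255)
  172.16.0.0/12 (172.16.0.0 - 172.31.255.255)
  192.168.0.0/16 (192.168.0.0 - 192.168.255.255)
Public (not in any RFC 1918 range)


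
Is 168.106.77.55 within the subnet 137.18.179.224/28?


Subnet network: 137.18.179.224
Test IP AND mask: 168.106.77.48
No, 168.106.77.55 is not in 137.18.179.224/28


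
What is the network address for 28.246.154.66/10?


IP:   00011100.11110110.10011010.01000010
Mask: 11111111.11000000.00000000.00000000
AND operation:
Net:  00011100.11000000.00000000.00000000
Network: 28.192.0.0/10


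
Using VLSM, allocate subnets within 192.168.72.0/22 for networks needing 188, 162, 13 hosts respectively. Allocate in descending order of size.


188 hosts -> /24 (254 usable): 192.168.72.0/24
162 hosts -> /24 (254 usable): 192.168.73.0/24
13 hosts -> /28 (14 usable): 192.168.74.0/28
Allocation: 192.168.72.0/24 (188 hosts, 254 usable); 192.168.73.0/24 (162 hosts, 254 usable); 192.168.74.0/28 (13 hosts, 14 usable)
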